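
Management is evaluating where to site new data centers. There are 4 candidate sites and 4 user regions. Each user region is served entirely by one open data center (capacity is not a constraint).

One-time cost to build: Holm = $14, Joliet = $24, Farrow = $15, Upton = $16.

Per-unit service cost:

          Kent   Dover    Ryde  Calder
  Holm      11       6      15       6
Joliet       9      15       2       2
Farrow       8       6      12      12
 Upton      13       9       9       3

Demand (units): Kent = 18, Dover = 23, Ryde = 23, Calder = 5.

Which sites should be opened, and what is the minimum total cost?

Open Joliet and Farrow; minimum total cost 377.

For any fixed open set, each user region goes to its cheapest open site; total = fixed + service.
{Joliet, Farrow}: Kent→Farrow 8·18=144, Dover→Farrow 6·23=138, Ryde→Joliet 2·23=46, Calder→Joliet 2·5=10. Service 338; fixed 39; total 377.
{Holm, Joliet, Farrow}: Kent→Farrow 8·18=144, Dover→Holm 6·23=138, Ryde→Joliet 2·23=46, Calder→Joliet 2·5=10. Service 338; fixed 53; total 391.
{Joliet, Farrow, Upton}: service 338 + fixed 55 = 393
{Holm, Joliet, Farrow, Upton}: service 338 + fixed 69 = 407
No other subset beats 377.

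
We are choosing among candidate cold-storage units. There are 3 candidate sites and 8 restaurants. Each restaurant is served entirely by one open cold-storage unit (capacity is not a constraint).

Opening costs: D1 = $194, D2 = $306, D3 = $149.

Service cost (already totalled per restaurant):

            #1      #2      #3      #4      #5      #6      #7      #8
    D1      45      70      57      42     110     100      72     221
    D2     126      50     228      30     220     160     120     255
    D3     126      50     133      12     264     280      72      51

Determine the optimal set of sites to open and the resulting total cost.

For any fixed open set, each restaurant goes to its cheapest open site; total = fixed + service.
{D1, D3}: #1→D1 45, #2→D3 50, #3→D1 57, #4→D3 12, #5→D1 110, #6→D1 100, #7→D1 72, #8→D3 51. Service 497; fixed 343; total 840.
{D1}: service 717 + fixed 194 = 911
{D3}: service 988 + fixed 149 = 1137
{D1, D2, D3}: service 497 + fixed 649 = 1146
No other subset beats 840.

Open D1 and D3; minimum total cost 840.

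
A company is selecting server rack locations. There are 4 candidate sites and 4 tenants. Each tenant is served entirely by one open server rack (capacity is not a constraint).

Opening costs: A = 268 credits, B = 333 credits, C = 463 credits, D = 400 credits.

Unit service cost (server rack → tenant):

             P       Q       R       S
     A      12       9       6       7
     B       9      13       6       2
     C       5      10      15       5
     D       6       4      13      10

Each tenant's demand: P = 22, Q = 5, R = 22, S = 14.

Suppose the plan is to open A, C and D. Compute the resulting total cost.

Total cost: 1463

Each tenant is assigned to its cheapest site among the open ones.
{A, C, D}: P→C 5·22=110, Q→D 4·5=20, R→A 6·22=132, S→C 5·14=70. Service 332; fixed 1131; total 1463.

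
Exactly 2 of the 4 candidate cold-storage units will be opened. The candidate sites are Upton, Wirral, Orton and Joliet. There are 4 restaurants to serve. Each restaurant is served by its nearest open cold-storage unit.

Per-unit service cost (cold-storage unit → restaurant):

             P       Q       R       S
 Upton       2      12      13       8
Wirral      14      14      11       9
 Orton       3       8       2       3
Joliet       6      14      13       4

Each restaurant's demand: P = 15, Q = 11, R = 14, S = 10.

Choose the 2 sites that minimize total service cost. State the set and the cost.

Choose Upton and Orton; total service cost 176.

With exactly 2 open, each restaurant uses its cheapest among the chosen.
{Upton, Orton}: P→Upton 2·15=30, Q→Orton 8·11=88, R→Orton 2·14=28, S→Orton 3·10=30. Service cost 176.
{Wirral, Orton}: service cost 191
{Orton, Joliet}: service cost 191
Among all 6 size-2 choices, {Upton, Orton} is lowest.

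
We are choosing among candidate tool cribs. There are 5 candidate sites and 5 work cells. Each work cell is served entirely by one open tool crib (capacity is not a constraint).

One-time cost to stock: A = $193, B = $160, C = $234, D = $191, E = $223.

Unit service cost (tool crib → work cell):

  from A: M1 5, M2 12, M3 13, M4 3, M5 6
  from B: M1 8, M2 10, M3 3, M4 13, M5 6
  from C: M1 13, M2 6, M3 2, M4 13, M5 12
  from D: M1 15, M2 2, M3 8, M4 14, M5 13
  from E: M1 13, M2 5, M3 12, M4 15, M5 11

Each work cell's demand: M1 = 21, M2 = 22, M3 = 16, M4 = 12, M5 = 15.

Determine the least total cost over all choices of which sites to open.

For any fixed open set, each work cell goes to its cheapest open site; total = fixed + service.
{A, D}: M1→A 5·21=105, M2→D 2·22=44, M3→D 8·16=128, M4→A 3·12=36, M5→A 6·15=90. Service 403; fixed 384; total 787.
{A, C}: M1→A 5·21=105, M2→C 6·22=132, M3→C 2·16=32, M4→A 3·12=36, M5→A 6·15=90. Service 395; fixed 427; total 822.
{B}: service 682 + fixed 160 = 842
{A, B, C, D, E}: service 307 + fixed 1001 = 1308
No other subset beats 787.

Minimum total cost: 787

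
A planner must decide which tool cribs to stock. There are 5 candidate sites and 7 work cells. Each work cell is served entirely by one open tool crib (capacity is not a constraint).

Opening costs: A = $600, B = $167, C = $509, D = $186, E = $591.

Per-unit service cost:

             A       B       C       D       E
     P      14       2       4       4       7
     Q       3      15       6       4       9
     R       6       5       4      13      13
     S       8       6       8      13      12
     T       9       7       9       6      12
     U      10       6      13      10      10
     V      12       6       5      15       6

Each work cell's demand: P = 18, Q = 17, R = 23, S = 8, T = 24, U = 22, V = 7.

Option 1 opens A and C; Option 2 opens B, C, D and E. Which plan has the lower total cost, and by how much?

Option 1 is cheaper by 149.

Option 1: {A, C}: P→C 4·18=72, Q→A 3·17=51, R→C 4·23=92, S→A 8·8=64, T→A 9·24=216, U→A 10·22=220, V→C 5·7=35. Service 750; fixed 1109; total 1859.
Option 2: {B, C, D, E}: P→B 2·18=36, Q→D 4·17=68, R→C 4·23=92, S→B 6·8=48, T→D 6·24=144, U→B 6·22=132, V→C 5·7=35. Service 555; fixed 1453; total 2008.
Difference: |1859 − 2008| = 149.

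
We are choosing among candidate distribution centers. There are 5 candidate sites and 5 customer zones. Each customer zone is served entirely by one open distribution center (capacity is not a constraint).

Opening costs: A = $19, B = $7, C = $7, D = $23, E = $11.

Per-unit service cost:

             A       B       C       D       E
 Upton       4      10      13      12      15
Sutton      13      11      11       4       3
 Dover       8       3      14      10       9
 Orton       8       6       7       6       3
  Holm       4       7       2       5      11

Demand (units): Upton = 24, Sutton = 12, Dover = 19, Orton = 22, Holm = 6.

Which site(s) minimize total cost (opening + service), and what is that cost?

For any fixed open set, each customer zone goes to its cheapest open site; total = fixed + service.
{A, B, C, E}: Upton→A 4·24=96, Sutton→E 3·12=36, Dover→B 3·19=57, Orton→E 3·22=66, Holm→C 2·6=12. Service 267; fixed 44; total 311.
{A, B, E}: service 279 + fixed 37 = 316
{A, B, C, D, E}: Upton→A 4·24=96, Sutton→E 3·12=36, Dover→B 3·19=57, Orton→E 3·22=66, Holm→C 2·6=12. Service 267; fixed 67; total 334.
{B}: Upton→B 10·24=240, Sutton→B 11·12=132, Dover→B 3·19=57, Orton→B 6·22=132, Holm→B 7·6=42. Service 603; fixed 7; total 610.
No other subset beats 311.

Open A, B, C and E; minimum total cost 311.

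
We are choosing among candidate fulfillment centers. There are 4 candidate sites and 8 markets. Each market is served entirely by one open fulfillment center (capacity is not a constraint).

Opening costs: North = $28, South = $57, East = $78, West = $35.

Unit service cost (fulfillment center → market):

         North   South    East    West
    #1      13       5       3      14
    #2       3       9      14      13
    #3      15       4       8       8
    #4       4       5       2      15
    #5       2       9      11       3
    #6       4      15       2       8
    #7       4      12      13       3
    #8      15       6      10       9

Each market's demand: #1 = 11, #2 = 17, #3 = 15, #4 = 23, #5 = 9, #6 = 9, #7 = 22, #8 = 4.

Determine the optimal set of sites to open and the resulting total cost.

Open North, South and East; minimum total cost 501.

For any fixed open set, each market goes to its cheapest open site; total = fixed + service.
{North, South, East}: #1→East 3·11=33, #2→North 3·17=51, #3→South 4·15=60, #4→East 2·23=46, #5→North 2·9=18, #6→East 2·9=18, #7→North 4·22=88, #8→South 6·4=24. Service 338; fixed 163; total 501.
{North, South}: service 424 + fixed 85 = 509
{North, South, East, West}: service 316 + fixed 198 = 514
{North}: service 713 + fixed 28 = 741
No other subset beats 501.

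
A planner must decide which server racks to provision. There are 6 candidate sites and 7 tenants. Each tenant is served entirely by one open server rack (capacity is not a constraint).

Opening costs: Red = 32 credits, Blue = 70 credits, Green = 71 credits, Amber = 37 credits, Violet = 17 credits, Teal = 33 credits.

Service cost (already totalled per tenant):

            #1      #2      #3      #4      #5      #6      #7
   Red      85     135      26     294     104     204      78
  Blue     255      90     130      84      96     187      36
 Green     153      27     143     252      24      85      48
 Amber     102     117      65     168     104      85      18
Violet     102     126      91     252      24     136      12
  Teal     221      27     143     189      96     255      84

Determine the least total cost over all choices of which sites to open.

Minimum total cost: 532

For any fixed open set, each tenant goes to its cheapest open site; total = fixed + service.
{Red, Blue, Amber, Violet, Teal}: #1→Red 85, #2→Teal 27, #3→Red 26, #4→Blue 84, #5→Violet 24, #6→Amber 85, #7→Violet 12. Service 343; fixed 189; total 532.
{Red, Blue, Green, Violet}: #1→Red 85, #2→Green 27, #3→Red 26, #4→Blue 84, #5→Green 24, #6→Green 85, #7→Violet 12. Service 343; fixed 190; total 533.
{Red, Blue, Green}: service 367 + fixed 173 = 540
{Red, Blue, Green, Amber, Violet, Teal}: #1→Red 85, #2→Green 27, #3→Red 26, #4→Blue 84, #5→Green 24, #6→Green 85, #7→Violet 12. Service 343; fixed 260; total 603.
No other subset beats 532.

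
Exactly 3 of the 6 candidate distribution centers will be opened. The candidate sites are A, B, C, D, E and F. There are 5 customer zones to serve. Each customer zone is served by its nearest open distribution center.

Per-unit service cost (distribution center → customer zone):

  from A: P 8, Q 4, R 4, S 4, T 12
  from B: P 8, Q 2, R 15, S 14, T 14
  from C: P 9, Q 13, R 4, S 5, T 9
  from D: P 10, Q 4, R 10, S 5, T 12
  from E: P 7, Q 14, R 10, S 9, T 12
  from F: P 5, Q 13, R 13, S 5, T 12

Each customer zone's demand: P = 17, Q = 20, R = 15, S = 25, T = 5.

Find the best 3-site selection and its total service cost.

With exactly 3 open, each customer zone uses its cheapest among the chosen.
{A, B, F}: P→F 5·17=85, Q→B 2·20=40, R→A 4·15=60, S→A 4·25=100, T→A 12·5=60. Service cost 345.
{B, C, F}: service cost 355
{A, C, F}: service cost 370
Among all 20 size-3 choices, {A, B, F} is lowest.

Choose A, B and F; total service cost 345.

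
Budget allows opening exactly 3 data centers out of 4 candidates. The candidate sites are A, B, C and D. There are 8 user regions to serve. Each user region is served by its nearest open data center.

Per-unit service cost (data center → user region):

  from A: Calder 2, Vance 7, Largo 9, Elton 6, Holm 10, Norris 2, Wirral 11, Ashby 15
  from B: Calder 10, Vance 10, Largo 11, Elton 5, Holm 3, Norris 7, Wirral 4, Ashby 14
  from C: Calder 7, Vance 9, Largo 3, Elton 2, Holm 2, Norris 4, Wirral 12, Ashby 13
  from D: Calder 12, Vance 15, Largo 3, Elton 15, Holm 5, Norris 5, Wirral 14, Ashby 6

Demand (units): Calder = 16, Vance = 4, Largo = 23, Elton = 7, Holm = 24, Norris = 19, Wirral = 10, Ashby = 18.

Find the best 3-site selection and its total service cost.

With exactly 3 open, each user region uses its cheapest among the chosen.
{A, B, D}: Calder→A 2·16=32, Vance→A 7·4=28, Largo→D 3·23=69, Elton→B 5·7=35, Holm→B 3·24=72, Norris→A 2·19=38, Wirral→B 4·10=40, Ashby→D 6·18=108. Service cost 422.
{A, C, D}: service cost 447
{A, B, C}: service cost 503
Among all 4 size-3 choices, {A, B, D} is lowest.

Choose A, B and D; total service cost 422.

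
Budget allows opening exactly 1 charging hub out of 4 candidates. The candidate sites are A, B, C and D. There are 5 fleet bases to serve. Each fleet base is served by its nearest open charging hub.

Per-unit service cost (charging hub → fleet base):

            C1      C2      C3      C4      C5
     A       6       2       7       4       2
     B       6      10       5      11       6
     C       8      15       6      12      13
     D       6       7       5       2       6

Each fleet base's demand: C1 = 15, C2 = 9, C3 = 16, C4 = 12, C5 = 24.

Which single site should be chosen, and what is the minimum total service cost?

Choose A only; total service cost 316.

With exactly 1 open, each fleet base uses its cheapest among the chosen.
{A}: C1→A 6·15=90, C2→A 2·9=18, C3→A 7·16=112, C4→A 4·12=48, C5→A 2·24=48. Service cost 316.
{D}: service cost 401
{B}: service cost 536
Among all 4 size-1 choices, {A} is lowest.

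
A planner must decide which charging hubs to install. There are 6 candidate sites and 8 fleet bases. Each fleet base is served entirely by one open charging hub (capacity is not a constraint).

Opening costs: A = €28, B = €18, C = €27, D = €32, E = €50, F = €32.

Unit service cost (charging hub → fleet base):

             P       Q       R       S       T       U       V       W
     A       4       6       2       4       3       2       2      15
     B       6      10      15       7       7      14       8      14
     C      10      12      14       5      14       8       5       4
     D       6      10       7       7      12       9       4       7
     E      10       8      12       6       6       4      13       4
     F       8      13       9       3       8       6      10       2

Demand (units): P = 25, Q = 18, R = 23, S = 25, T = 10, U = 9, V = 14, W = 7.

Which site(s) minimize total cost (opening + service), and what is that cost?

Open A and F; minimum total cost 479.

For any fixed open set, each fleet base goes to its cheapest open site; total = fixed + service.
{A, F}: P→A 4·25=100, Q→A 6·18=108, R→A 2·23=46, S→F 3·25=75, T→A 3·10=30, U→A 2·9=18, V→A 2·14=28, W→F 2·7=14. Service 419; fixed 60; total 479.
{A, B, F}: service 419 + fixed 78 = 497
{A, C, F}: service 419 + fixed 87 = 506
{A, B, C, D, E, F}: service 419 + fixed 187 = 606
No other subset beats 479.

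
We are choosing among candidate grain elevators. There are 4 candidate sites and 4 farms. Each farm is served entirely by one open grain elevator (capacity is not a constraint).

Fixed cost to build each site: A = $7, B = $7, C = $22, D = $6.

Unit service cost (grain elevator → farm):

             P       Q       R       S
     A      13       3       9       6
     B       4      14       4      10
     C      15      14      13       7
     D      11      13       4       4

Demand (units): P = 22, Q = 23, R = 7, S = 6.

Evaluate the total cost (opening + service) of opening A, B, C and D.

Each farm is assigned to its cheapest site among the open ones.
{A, B, C, D}: P→B 4·22=88, Q→A 3·23=69, R→B 4·7=28, S→D 4·6=24. Service 209; fixed 42; total 251.

Total cost: 251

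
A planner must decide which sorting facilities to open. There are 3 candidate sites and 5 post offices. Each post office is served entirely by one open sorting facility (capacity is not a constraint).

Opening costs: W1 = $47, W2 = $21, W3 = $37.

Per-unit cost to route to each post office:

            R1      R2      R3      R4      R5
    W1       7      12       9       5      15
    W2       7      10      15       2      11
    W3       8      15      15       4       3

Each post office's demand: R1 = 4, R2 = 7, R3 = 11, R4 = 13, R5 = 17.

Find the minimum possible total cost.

Minimum total cost: 379

For any fixed open set, each post office goes to its cheapest open site; total = fixed + service.
{W1, W2, W3}: R1→W1 7·4=28, R2→W2 10·7=70, R3→W1 9·11=99, R4→W2 2·13=26, R5→W3 3·17=51. Service 274; fixed 105; total 379.
{W1, W3}: R1→W1 7·4=28, R2→W1 12·7=84, R3→W1 9·11=99, R4→W3 4·13=52, R5→W3 3·17=51. Service 314; fixed 84; total 398.
{W2, W3}: service 340 + fixed 58 = 398
{W2}: service 476 + fixed 21 = 497
No other subset beats 379.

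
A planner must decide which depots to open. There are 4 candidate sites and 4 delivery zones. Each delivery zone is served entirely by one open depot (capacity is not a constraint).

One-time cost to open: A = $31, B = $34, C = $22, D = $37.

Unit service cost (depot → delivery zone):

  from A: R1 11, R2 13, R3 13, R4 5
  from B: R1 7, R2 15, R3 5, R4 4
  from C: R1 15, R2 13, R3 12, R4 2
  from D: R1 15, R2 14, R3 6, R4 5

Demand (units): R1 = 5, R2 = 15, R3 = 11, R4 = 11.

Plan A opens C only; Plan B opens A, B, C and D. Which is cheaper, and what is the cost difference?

Plan B is cheaper by 15.

Plan A: {C}: R1→C 15·5=75, R2→C 13·15=195, R3→C 12·11=132, R4→C 2·11=22. Service 424; fixed 22; total 446.
Plan B: {A, B, C, D}: R1→B 7·5=35, R2→A 13·15=195, R3→B 5·11=55, R4→C 2·11=22. Service 307; fixed 124; total 431.
Difference: |446 − 431| = 15.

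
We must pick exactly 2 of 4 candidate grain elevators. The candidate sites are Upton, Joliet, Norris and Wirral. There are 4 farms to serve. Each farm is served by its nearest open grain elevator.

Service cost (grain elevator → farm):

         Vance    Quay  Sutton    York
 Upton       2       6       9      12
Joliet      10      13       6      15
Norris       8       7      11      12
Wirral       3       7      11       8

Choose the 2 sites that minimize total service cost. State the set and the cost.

With exactly 2 open, each farm uses its cheapest among the chosen.
{Joliet, Wirral}: Vance→Wirral 3, Quay→Wirral 7, Sutton→Joliet 6, York→Wirral 8. Service cost 24.
{Upton, Wirral}: service cost 25
{Upton, Joliet}: service cost 26
Among all 6 size-2 choices, {Joliet, Wirral} is lowest.

Choose Joliet and Wirral; total service cost 24.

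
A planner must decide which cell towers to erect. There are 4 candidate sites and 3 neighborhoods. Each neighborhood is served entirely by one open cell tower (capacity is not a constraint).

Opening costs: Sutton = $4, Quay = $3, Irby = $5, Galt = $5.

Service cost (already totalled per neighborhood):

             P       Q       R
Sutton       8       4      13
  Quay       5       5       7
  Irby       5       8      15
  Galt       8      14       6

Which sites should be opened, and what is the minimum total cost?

For any fixed open set, each neighborhood goes to its cheapest open site; total = fixed + service.
{Quay}: P→Quay 5, Q→Quay 5, R→Quay 7. Service 17; fixed 3; total 20.
{Sutton, Quay}: P→Quay 5, Q→Sutton 4, R→Quay 7. Service 16; fixed 7; total 23.
{Quay, Galt}: P→Quay 5, Q→Quay 5, R→Galt 6. Service 16; fixed 8; total 24.
{Sutton, Quay, Irby, Galt}: service 15 + fixed 17 = 32
No other subset beats 20.

Open Quay only; minimum total cost 20.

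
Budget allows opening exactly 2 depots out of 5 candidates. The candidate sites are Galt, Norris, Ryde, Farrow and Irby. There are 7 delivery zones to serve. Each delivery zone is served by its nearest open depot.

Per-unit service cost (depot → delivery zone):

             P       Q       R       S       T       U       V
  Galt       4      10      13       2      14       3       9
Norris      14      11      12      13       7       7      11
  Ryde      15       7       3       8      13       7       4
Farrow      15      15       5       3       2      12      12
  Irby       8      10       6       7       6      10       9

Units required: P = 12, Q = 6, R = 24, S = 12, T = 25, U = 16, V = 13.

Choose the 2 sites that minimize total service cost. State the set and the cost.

With exactly 2 open, each delivery zone uses its cheapest among the chosen.
{Galt, Farrow}: P→Galt 4·12=48, Q→Galt 10·6=60, R→Farrow 5·24=120, S→Galt 2·12=24, T→Farrow 2·25=50, U→Galt 3·16=48, V→Galt 9·13=117. Service cost 467.
{Ryde, Farrow}: service cost 544
{Galt, Irby}: service cost 591
Among all 10 size-2 choices, {Galt, Farrow} is lowest.

Choose Galt and Farrow; total service cost 467.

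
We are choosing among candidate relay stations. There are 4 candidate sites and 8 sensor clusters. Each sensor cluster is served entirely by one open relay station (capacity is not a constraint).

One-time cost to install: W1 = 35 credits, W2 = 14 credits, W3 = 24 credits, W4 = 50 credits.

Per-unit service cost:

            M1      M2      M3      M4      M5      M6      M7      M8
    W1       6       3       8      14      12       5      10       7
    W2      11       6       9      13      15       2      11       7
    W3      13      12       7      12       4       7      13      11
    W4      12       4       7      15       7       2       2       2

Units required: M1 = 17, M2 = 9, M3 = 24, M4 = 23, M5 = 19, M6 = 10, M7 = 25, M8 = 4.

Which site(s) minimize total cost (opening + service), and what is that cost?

Open W1, W3 and W4; minimum total cost 836.

For any fixed open set, each sensor cluster goes to its cheapest open site; total = fixed + service.
{W1, W3, W4}: M1→W1 6·17=102, M2→W1 3·9=27, M3→W3 7·24=168, M4→W3 12·23=276, M5→W3 4·19=76, M6→W4 2·10=20, M7→W4 2·25=50, M8→W4 2·4=8. Service 727; fixed 109; total 836.
{W1, W2, W3, W4}: service 727 + fixed 123 = 850
{W1, W2, W4}: service 807 + fixed 99 = 906
{W2}: M1→W2 11·17=187, M2→W2 6·9=54, M3→W2 9·24=216, M4→W2 13·23=299, M5→W2 15·19=285, M6→W2 2·10=20, M7→W2 11·25=275, M8→W2 7·4=28. Service 1364; fixed 14; total 1378.
No other subset beats 836.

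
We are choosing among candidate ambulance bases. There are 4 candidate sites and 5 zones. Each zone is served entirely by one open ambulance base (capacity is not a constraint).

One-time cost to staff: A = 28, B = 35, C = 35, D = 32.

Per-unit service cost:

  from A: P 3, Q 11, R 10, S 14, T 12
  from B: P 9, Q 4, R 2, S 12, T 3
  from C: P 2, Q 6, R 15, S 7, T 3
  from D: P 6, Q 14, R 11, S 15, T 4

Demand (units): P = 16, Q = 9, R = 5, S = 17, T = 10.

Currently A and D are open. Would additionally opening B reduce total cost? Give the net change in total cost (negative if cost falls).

Current service cost with {A, D}: 475.
Adding B: each zone re-picks its cheapest; new service cost 328, saving 147.
Extra fixed cost: 35. Net change = 35 − 147 = -112.
(Totals: 535 → 423.)

Yes — net change −112 (cost falls by 112).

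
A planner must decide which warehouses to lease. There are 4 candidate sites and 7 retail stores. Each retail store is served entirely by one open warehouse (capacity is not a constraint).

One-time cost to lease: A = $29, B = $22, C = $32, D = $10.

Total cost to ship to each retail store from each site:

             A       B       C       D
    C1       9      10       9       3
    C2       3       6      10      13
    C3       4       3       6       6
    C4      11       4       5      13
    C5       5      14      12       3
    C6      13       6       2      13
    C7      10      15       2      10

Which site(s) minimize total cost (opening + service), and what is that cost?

For any fixed open set, each retail store goes to its cheapest open site; total = fixed + service.
{B, D}: C1→D 3, C2→B 6, C3→B 3, C4→B 4, C5→D 3, C6→B 6, C7→D 10. Service 35; fixed 32; total 67.
{D}: service 61 + fixed 10 = 71
{C, D}: service 31 + fixed 42 = 73
{A, B, C, D}: service 20 + fixed 93 = 113
No other subset beats 67.

Open B and D; minimum total cost 67.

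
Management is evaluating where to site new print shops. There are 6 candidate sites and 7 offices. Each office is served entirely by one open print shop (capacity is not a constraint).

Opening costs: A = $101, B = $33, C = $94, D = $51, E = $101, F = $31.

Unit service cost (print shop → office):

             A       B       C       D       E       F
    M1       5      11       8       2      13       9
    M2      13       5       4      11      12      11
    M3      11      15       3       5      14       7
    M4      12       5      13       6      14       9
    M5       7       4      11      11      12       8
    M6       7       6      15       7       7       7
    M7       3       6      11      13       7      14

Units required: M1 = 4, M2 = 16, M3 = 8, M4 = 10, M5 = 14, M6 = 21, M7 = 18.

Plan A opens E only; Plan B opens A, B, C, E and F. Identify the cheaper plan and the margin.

Plan B is cheaper by 284.

Plan A: {E}: M1→E 13·4=52, M2→E 12·16=192, M3→E 14·8=112, M4→E 14·10=140, M5→E 12·14=168, M6→E 7·21=147, M7→E 7·18=126. Service 937; fixed 101; total 1038.
Plan B: {A, B, C, E, F}: M1→A 5·4=20, M2→C 4·16=64, M3→C 3·8=24, M4→B 5·10=50, M5→B 4·14=56, M6→B 6·21=126, M7→A 3·18=54. Service 394; fixed 360; total 754.
Difference: |1038 − 754| = 284.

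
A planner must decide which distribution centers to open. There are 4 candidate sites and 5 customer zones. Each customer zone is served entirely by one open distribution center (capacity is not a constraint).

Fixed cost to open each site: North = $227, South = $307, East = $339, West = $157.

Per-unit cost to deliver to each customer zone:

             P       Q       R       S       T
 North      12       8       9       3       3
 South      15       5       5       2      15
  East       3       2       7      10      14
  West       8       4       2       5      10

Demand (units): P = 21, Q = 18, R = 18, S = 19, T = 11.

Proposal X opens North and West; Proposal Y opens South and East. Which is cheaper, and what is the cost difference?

Proposal X is cheaper by 277.

Proposal X: {North, West}: P→West 8·21=168, Q→West 4·18=72, R→West 2·18=36, S→North 3·19=57, T→North 3·11=33. Service 366; fixed 384; total 750.
Proposal Y: {South, East}: P→East 3·21=63, Q→East 2·18=36, R→South 5·18=90, S→South 2·19=38, T→East 14·11=154. Service 381; fixed 646; total 1027.
Difference: |750 − 1027| = 277.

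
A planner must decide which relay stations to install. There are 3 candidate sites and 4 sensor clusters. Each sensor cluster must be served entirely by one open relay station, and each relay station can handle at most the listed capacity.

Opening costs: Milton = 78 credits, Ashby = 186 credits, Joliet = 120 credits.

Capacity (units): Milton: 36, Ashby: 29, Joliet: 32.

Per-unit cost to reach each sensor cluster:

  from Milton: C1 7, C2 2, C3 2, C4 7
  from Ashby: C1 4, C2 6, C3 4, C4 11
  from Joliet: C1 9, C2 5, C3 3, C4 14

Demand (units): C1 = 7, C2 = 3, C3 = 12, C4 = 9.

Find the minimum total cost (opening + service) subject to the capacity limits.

Minimum total cost: 220

Open {Milton}: C1→Milton 7·7=49, C2→Milton 2·3=6, C3→Milton 2·12=24, C4→Milton 7·9=63.
Loads: Milton carries 31/36. Service 142; fixed 78; total 220.
Next best feasible plan costs 340.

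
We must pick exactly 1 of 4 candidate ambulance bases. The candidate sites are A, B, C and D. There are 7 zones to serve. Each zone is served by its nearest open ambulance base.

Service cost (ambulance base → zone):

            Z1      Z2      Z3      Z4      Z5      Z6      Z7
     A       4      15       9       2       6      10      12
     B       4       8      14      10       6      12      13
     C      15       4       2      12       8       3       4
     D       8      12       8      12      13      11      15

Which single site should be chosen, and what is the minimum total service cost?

Choose C only; total service cost 48.

With exactly 1 open, each zone uses its cheapest among the chosen.
{C}: Z1→C 15, Z2→C 4, Z3→C 2, Z4→C 12, Z5→C 8, Z6→C 3, Z7→C 4. Service cost 48.
{A}: service cost 58
{B}: service cost 67
Among all 4 size-1 choices, {C} is lowest.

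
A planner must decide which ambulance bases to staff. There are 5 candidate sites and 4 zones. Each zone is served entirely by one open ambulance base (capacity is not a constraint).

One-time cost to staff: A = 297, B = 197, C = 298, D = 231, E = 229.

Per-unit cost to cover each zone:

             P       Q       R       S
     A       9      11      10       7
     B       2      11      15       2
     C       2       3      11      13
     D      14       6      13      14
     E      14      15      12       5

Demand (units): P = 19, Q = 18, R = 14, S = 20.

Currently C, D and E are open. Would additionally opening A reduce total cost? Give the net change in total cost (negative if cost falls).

No — net change +283 (cost rises by 283).

Current service cost with {C, D, E}: 346.
Adding A: each zone re-picks its cheapest; new service cost 332, saving 14.
Extra fixed cost: 297. Net change = 297 − 14 = 283.
(Totals: 1104 → 1387.)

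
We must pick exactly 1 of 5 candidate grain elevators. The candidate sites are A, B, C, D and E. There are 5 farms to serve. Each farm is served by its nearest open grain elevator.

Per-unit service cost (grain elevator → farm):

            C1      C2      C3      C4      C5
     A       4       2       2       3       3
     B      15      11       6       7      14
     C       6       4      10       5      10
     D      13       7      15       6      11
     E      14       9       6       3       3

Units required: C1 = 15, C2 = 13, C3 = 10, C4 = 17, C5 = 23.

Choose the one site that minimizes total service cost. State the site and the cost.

Choose A only; total service cost 226.

With exactly 1 open, each farm uses its cheapest among the chosen.
{A}: C1→A 4·15=60, C2→A 2·13=26, C3→A 2·10=20, C4→A 3·17=51, C5→A 3·23=69. Service cost 226.
{E}: service cost 507
{C}: service cost 557
Among all 5 size-1 choices, {A} is lowest.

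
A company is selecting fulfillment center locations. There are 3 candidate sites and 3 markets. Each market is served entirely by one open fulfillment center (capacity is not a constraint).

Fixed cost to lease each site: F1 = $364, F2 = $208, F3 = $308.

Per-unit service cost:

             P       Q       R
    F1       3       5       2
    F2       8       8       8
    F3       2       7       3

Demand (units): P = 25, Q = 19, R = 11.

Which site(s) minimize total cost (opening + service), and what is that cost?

Open F3 only; minimum total cost 524.

For any fixed open set, each market goes to its cheapest open site; total = fixed + service.
{F3}: P→F3 2·25=50, Q→F3 7·19=133, R→F3 3·11=33. Service 216; fixed 308; total 524.
{F1}: service 192 + fixed 364 = 556
{F2}: P→F2 8·25=200, Q→F2 8·19=152, R→F2 8·11=88. Service 440; fixed 208; total 648.
{F1, F2, F3}: service 167 + fixed 880 = 1047
No other subset beats 524.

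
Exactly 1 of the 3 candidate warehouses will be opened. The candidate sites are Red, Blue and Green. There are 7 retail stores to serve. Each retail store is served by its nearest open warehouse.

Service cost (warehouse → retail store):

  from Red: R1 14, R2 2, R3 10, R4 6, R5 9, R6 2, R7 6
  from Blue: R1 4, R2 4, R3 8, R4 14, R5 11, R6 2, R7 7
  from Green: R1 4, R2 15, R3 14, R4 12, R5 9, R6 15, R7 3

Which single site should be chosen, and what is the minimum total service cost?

With exactly 1 open, each retail store uses its cheapest among the chosen.
{Red}: R1→Red 14, R2→Red 2, R3→Red 10, R4→Red 6, R5→Red 9, R6→Red 2, R7→Red 6. Service cost 49.
{Blue}: service cost 50
{Green}: service cost 72
Among all 3 size-1 choices, {Red} is lowest.

Choose Red only; total service cost 49.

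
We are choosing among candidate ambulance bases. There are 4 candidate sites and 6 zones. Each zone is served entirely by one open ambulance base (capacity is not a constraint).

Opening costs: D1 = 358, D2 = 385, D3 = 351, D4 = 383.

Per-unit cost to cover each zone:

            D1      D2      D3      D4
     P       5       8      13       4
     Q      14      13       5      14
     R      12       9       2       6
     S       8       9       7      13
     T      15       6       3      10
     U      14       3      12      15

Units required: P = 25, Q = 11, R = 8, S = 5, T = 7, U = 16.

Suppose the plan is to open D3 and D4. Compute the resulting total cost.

Total cost: 1153

Each zone is assigned to its cheapest site among the open ones.
{D3, D4}: P→D4 4·25=100, Q→D3 5·11=55, R→D3 2·8=16, S→D3 7·5=35, T→D3 3·7=21, U→D3 12·16=192. Service 419; fixed 734; total 1153.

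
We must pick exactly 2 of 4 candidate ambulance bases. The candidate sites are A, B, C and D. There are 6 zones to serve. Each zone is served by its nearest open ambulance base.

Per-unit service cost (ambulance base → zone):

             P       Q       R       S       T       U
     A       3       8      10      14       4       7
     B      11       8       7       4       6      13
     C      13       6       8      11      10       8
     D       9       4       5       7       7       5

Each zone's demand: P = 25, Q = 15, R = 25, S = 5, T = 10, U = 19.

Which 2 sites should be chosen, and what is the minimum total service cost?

With exactly 2 open, each zone uses its cheapest among the chosen.
{A, D}: P→A 3·25=75, Q→D 4·15=60, R→D 5·25=125, S→D 7·5=35, T→A 4·10=40, U→D 5·19=95. Service cost 430.
{A, B}: service cost 563
{B, D}: service cost 585
Among all 6 size-2 choices, {A, D} is lowest.

Choose A and D; total service cost 430.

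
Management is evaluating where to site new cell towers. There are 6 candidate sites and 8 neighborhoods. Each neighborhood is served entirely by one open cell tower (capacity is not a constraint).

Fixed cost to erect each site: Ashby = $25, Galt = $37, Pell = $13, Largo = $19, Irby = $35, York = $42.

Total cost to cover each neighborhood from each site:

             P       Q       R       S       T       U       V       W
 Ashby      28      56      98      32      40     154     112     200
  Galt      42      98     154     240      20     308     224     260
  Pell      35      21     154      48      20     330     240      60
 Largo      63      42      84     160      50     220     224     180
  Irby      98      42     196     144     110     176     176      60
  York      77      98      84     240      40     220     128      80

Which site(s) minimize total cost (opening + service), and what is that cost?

For any fixed open set, each neighborhood goes to its cheapest open site; total = fixed + service.
{Ashby, Pell}: P→Ashby 28, Q→Pell 21, R→Ashby 98, S→Ashby 32, T→Pell 20, U→Ashby 154, V→Ashby 112, W→Pell 60. Service 525; fixed 38; total 563.
{Ashby, Pell, Largo}: service 511 + fixed 57 = 568
{Ashby, Pell, York}: service 511 + fixed 80 = 591
{Ashby, Galt, Pell, Largo, Irby, York}: service 511 + fixed 171 = 682
No other subset beats 563.

Open Ashby and Pell; minimum total cost 563.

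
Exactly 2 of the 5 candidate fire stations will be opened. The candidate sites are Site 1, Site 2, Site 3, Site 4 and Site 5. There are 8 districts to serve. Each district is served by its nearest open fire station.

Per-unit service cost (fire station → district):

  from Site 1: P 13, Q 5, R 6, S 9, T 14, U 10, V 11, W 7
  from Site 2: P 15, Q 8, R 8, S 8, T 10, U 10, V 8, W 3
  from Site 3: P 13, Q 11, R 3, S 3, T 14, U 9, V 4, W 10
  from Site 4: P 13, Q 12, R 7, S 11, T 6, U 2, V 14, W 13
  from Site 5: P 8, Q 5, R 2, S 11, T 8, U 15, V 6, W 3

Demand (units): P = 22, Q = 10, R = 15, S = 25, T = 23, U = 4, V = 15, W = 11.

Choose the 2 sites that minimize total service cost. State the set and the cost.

Choose Site 3 and Site 5; total service cost 644.

With exactly 2 open, each district uses its cheapest among the chosen.
{Site 3, Site 5}: P→Site 5 8·22=176, Q→Site 5 5·10=50, R→Site 5 2·15=30, S→Site 3 3·25=75, T→Site 5 8·23=184, U→Site 3 9·4=36, V→Site 3 4·15=60, W→Site 5 3·11=33. Service cost 644.
{Site 4, Site 5}: service cost 800
{Site 2, Site 5}: service cost 803
Among all 10 size-2 choices, {Site 3, Site 5} is lowest.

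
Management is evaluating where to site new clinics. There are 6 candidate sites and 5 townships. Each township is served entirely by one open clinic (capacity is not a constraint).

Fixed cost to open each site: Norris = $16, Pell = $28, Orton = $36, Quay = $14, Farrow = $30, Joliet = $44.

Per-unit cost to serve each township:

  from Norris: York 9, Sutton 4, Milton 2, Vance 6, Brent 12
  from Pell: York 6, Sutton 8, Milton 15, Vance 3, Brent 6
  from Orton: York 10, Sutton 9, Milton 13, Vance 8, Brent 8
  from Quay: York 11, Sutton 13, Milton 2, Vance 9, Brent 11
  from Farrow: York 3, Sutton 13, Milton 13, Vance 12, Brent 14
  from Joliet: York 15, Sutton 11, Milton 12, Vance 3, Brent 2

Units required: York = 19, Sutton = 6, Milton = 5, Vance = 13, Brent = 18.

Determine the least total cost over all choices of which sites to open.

Minimum total cost: 256

For any fixed open set, each township goes to its cheapest open site; total = fixed + service.
{Norris, Farrow, Joliet}: York→Farrow 3·19=57, Sutton→Norris 4·6=24, Milton→Norris 2·5=10, Vance→Joliet 3·13=39, Brent→Joliet 2·18=36. Service 166; fixed 90; total 256.
{Norris, Quay, Farrow, Joliet}: York→Farrow 3·19=57, Sutton→Norris 4·6=24, Milton→Norris 2·5=10, Vance→Joliet 3·13=39, Brent→Joliet 2·18=36. Service 166; fixed 104; total 270.
{Norris, Pell, Farrow, Joliet}: service 166 + fixed 118 = 284
{Norris, Pell, Orton, Quay, Farrow, Joliet}: service 166 + fixed 168 = 334
No other subset beats 256.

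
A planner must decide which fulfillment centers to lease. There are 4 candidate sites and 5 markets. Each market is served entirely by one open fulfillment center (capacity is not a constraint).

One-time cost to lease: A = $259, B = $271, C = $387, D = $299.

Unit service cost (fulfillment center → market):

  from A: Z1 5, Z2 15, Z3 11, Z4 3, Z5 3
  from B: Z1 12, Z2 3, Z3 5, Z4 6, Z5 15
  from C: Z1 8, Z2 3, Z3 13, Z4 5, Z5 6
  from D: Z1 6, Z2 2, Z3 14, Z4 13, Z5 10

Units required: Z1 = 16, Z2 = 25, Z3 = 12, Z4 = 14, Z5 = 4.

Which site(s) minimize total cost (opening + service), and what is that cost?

Open B only; minimum total cost 742.

For any fixed open set, each market goes to its cheapest open site; total = fixed + service.
{B}: Z1→B 12·16=192, Z2→B 3·25=75, Z3→B 5·12=60, Z4→B 6·14=84, Z5→B 15·4=60. Service 471; fixed 271; total 742.
{A, B}: service 269 + fixed 530 = 799
{D}: service 536 + fixed 299 = 835
{A, B, C, D}: service 244 + fixed 1216 = 1460
(All 15 nonempty subsets were checked; B only is lowest.)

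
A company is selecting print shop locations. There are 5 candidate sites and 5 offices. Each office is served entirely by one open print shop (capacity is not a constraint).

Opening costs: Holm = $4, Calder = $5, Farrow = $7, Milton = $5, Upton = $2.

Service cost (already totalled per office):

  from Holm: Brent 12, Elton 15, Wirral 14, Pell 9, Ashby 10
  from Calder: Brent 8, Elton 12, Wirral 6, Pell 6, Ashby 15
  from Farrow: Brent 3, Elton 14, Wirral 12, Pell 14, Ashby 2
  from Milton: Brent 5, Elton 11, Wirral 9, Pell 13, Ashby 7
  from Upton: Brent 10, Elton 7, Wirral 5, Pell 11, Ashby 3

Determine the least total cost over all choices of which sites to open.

Minimum total cost: 36

For any fixed open set, each office goes to its cheapest open site; total = fixed + service.
{Calder, Upton}: Brent→Calder 8, Elton→Upton 7, Wirral→Upton 5, Pell→Calder 6, Ashby→Upton 3. Service 29; fixed 7; total 36.
{Calder, Farrow, Upton}: service 23 + fixed 14 = 37
{Farrow, Upton}: service 28 + fixed 9 = 37
{Holm, Calder, Farrow, Milton, Upton}: Brent→Farrow 3, Elton→Upton 7, Wirral→Upton 5, Pell→Calder 6, Ashby→Farrow 2. Service 23; fixed 23; total 46.
No other subset beats 36.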